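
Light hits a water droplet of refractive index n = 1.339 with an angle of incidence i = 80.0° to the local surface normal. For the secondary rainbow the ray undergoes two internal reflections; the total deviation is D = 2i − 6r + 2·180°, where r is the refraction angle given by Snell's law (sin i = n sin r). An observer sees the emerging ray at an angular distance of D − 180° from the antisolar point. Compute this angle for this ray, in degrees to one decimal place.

55.9°

sin r = sin 80.0° / 1.339 = 0.9848/1.339 = 0.7355; r = 47.35°.
D = 2·80.0° − 6·47.35° + 2·180° = 160.00° − 284.09° + 360° = 235.91°.
Angle from antisolar point = D − 180° = 55.91°.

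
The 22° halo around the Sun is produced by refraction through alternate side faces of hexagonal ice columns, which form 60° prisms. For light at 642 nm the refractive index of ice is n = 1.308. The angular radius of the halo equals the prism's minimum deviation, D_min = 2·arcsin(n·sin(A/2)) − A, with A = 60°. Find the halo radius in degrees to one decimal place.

21.7°

n·sin(A/2) = 1.308 × sin 30° = 1.308 × 0.5000 = 0.6540.
D_min = 2·arcsin(0.6540) − 60° = 2 × 40.844° − 60° = 21.688°.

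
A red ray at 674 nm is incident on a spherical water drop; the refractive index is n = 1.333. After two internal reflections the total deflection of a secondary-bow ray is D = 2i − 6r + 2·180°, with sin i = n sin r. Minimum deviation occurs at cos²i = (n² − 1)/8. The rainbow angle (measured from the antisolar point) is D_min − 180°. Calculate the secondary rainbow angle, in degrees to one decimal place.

50.9°

cos²i = (1.77689 − 1)/8 = 0.09711; i = arccos(0.31163) = 71.843°.
sin r = sin 71.843°/1.333 = 0.71283; r = 45.466°.
D_min = 2·71.843° − 6·45.466° + 360° = 230.891°.
Rainbow angle = D_min − 180° = 50.891°.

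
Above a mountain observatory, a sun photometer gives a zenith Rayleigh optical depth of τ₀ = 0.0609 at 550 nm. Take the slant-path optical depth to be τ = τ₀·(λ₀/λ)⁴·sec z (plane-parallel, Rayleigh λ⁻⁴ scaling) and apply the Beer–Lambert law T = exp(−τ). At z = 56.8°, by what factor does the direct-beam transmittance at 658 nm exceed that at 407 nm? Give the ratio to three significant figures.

Airmass: sec 56.8° = 1.8263.
τ(658 nm) = 0.0609 × (550/658)⁴ × 1.8263 = 0.0609 × 0.4881 × 1.8263 = 0.0543.
τ(407 nm) = 0.0609 × (550/407)⁴ × 1.8263 = 0.0609 × 3.3348 × 1.8263 = 0.3709.
T(658)/T(407) = exp(τ_B − τ_A) = exp(0.3166) = 1.3725.

1.37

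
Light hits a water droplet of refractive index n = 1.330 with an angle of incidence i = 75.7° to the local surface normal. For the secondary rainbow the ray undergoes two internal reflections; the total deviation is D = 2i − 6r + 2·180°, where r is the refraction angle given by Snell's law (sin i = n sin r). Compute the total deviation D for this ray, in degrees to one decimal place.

230.8°

sin r = sin 75.7° / 1.330 = 0.9690/1.330 = 0.7286; r = 46.77°.
D = 2·75.7° − 6·46.77° + 2·180° = 151.40° − 280.61° + 360° = 230.79°.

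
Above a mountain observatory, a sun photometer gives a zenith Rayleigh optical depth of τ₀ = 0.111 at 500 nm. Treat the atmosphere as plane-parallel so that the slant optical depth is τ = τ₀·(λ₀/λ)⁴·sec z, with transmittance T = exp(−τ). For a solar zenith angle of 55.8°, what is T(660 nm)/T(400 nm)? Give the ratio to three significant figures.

1.52

Airmass: sec 55.8° = 1.7791.
τ(660 nm) = 0.111 × (500/660)⁴ × 1.7791 = 0.111 × 0.3294 × 1.7791 = 0.0650.
τ(400 nm) = 0.111 × (500/400)⁴ × 1.7791 = 0.111 × 2.4414 × 1.7791 = 0.4821.
T(660)/T(400) = exp(τ_B − τ_A) = exp(0.4171) = 1.5175.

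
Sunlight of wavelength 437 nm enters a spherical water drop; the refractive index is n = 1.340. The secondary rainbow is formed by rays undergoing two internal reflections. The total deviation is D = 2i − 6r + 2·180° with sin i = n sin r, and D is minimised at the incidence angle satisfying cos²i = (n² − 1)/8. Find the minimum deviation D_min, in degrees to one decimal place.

232.7°

cos²i = (1.79560 − 1)/8 = 0.09945; i = arccos(0.31536) = 71.618°.
sin r = sin 71.618°/1.340 = 0.70819; r = 45.088°.
D_min = 2·71.618° − 6·45.088° + 360° = 232.709°.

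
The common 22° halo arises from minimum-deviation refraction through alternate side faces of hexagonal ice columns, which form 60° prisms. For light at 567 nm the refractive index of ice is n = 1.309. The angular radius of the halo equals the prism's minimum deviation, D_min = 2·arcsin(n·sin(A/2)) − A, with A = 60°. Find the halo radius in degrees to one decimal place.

21.8°

n·sin(A/2) = 1.309 × sin 30° = 1.309 × 0.5000 = 0.6545.
D_min = 2·arcsin(0.6545) − 60° = 2 × 40.882° − 60° = 21.763°.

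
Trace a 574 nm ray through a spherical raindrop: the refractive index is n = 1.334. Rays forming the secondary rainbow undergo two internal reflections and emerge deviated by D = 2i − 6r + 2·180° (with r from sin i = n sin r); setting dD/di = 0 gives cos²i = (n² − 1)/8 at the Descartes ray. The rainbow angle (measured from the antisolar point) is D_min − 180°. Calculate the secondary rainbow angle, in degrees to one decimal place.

51.2°

cos²i = (1.77956 − 1)/8 = 0.09744; i = arccos(0.31216) = 71.810°.
sin r = sin 71.810°/1.334 = 0.71217; r = 45.411°.
D_min = 2·71.810° − 6·45.411° + 360° = 231.153°.
Rainbow angle = D_min − 180° = 51.153°.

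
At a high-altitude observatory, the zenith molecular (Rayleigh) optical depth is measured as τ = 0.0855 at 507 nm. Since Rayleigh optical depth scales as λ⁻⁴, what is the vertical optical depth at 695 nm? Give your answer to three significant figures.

0.0242

τ(695 nm) = τ(507 nm) × (507/695)⁴ = 0.0855 × (0.7295)⁴ = 0.0855 × 0.2832 = 0.0242.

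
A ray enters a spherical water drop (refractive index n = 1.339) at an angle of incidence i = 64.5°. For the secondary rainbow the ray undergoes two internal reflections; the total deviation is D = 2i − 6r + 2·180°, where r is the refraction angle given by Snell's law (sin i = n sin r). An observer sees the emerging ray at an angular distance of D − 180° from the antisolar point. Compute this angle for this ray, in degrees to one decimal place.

54.7°

sin r = sin 64.5° / 1.339 = 0.9026/1.339 = 0.6741; r = 42.38°.
D = 2·64.5° − 6·42.38° + 2·180° = 129.00° − 254.29° + 360° = 234.71°.
Angle from antisolar point = D − 180° = 54.71°.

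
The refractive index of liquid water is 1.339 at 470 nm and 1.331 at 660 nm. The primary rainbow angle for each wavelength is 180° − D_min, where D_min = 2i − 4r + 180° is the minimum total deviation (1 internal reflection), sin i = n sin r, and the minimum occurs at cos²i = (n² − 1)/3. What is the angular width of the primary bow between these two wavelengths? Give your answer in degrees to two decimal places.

1.16°

At 470 nm (n = 1.339): cos²i = 0.26431 → i = 59.062°, r = 39.834°, D_min = 138.786°, rainbow angle = 41.214°.
At 660 nm (n = 1.331): cos²i = 0.25719 → i = 59.527°, r = 40.356°, D_min = 137.630°, rainbow angle = 42.370°.
Angular width = |41.214° − 42.370°| = 1.156°.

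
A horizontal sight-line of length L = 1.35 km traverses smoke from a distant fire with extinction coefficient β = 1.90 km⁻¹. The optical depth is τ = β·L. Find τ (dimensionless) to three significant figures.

2.56

τ = β·L = 1.90 × 1.35 = 2.5650.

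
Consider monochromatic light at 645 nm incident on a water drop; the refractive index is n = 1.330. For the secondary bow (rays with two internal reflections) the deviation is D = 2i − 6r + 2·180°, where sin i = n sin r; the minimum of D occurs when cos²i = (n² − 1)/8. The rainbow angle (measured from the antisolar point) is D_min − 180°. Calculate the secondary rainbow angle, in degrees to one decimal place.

50.1°

cos²i = (1.76890 − 1)/8 = 0.09611; i = arccos(0.31002) = 71.940°.
sin r = sin 71.940°/1.330 = 0.71483; r = 45.630°.
D_min = 2·71.940° − 6·45.630° + 360° = 230.101°.
Rainbow angle = D_min − 180° = 50.101°.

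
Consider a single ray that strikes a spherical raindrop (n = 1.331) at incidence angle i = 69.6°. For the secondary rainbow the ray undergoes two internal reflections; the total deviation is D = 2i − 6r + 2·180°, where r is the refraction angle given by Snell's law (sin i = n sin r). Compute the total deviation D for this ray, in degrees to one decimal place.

sin r = sin 69.6° / 1.331 = 0.9373/1.331 = 0.7042; r = 44.76°.
D = 2·69.6° − 6·44.76° + 2·180° = 139.20° − 268.59° + 360° = 230.61°.

230.6°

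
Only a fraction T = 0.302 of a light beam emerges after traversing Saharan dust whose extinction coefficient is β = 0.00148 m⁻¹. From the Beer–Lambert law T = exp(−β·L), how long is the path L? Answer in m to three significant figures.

809 m

Beer–Lambert: T = exp(−βL) ⇒ L = −ln(T)/β = −ln(0.302)/0.00148 = 1.1973/0.00148 = 809 m.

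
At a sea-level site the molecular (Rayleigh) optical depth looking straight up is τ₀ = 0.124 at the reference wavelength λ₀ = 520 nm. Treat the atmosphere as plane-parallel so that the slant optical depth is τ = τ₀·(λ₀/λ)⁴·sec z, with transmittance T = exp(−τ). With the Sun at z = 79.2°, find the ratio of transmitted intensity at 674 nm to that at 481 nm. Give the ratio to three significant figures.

Airmass: sec 79.2° = 5.3367.
τ(674 nm) = 0.124 × (520/674)⁴ × 5.3367 = 0.124 × 0.3543 × 5.3367 = 0.2345.
τ(481 nm) = 0.124 × (520/481)⁴ × 5.3367 = 0.124 × 1.3659 × 5.3367 = 0.9039.
T(674)/T(481) = exp(τ_B − τ_A) = exp(0.6695) = 1.9532.

1.95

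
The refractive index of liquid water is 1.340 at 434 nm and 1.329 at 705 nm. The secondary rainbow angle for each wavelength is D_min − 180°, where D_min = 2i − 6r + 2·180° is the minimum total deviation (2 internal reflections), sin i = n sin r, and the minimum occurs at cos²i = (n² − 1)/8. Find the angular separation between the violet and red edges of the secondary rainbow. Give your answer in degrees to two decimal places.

2.87°

At 434 nm (n = 1.340): cos²i = 0.09945 → i = 71.618°, r = 45.088°, D_min = 232.709°, rainbow angle = 52.709°.
At 705 nm (n = 1.329): cos²i = 0.09578 → i = 71.972°, r = 45.685°, D_min = 229.837°, rainbow angle = 49.837°.
Angular width = |52.709° − 49.837°| = 2.872°.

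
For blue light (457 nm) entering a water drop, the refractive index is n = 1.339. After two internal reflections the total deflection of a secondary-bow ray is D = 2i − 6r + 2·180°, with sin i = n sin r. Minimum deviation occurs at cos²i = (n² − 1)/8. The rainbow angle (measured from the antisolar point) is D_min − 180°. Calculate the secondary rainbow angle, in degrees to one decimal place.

52.5°

cos²i = (1.79292 − 1)/8 = 0.09912; i = arccos(0.31483) = 71.650°.
sin r = sin 71.650°/1.339 = 0.70885; r = 45.141°.
D_min = 2·71.650° − 6·45.141° + 360° = 232.451°.
Rainbow angle = D_min − 180° = 52.451°.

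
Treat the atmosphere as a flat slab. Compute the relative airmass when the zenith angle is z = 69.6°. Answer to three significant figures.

2.87

X = sec z = 1/cos 69.6° = 1/0.3486 = 2.8688.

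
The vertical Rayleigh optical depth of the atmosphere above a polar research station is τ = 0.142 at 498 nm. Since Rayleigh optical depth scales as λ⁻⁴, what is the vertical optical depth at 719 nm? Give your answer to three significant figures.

0.0327

τ(719 nm) = τ(498 nm) × (498/719)⁴ = 0.142 × (0.6926)⁴ = 0.142 × 0.2301 = 0.0327.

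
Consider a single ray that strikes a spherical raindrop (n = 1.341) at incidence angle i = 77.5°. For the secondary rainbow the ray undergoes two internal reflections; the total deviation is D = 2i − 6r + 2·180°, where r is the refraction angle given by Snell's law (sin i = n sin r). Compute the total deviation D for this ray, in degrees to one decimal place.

sin r = sin 77.5° / 1.341 = 0.9763/1.341 = 0.7280; r = 46.72°.
D = 2·77.5° − 6·46.72° + 2·180° = 155.00° − 280.33° + 360° = 234.67°.

234.7°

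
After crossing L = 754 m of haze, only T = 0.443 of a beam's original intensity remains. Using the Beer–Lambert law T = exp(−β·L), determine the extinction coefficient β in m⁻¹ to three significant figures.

Beer–Lambert: T = exp(−βL) ⇒ β = −ln(T)/L = −ln(0.443)/754 = 0.8142/754 = 0.00108 m⁻¹.

0.00108 m⁻¹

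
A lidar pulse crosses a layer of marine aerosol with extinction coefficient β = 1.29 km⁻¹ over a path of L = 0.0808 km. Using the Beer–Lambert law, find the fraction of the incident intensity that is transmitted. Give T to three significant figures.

τ = β·L = 1.29 × 0.0808 = 0.1042.
T = exp(−0.1042) = 0.9010.

0.901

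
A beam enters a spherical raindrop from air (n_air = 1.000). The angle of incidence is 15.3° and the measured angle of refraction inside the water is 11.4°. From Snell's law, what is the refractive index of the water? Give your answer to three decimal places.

n = sin θ_i / sin θ_r = sin 15.3° / sin 11.4° = 0.2639 / 0.1977 = 1.3350.

1.335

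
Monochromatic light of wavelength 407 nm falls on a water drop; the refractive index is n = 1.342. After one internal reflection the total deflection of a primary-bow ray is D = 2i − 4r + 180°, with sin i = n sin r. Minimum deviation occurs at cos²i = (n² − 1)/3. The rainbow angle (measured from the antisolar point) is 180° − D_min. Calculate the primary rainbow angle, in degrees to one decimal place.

40.8°

cos²i = (1.80096 − 1)/3 = 0.26699; i = arccos(0.51671) = 58.888°.
sin r = sin 58.888°/1.342 = 0.63797; r = 39.641°.
D_min = 2·58.888° − 4·39.641° + 180° = 139.213°.
Rainbow angle = 180° − D_min = 40.787°.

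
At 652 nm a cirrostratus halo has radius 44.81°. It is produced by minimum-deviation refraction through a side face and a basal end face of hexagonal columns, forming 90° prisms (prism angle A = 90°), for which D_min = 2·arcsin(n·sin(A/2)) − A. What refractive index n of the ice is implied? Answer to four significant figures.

Rearranging: n = sin((D_min + A)/2) / sin(A/2).
(D_min + A)/2 = (44.81° + 90°)/2 = 67.405°.
n = sin 67.405° / sin 45° = 0.9232 / 0.7071 = 1.3057.

1.306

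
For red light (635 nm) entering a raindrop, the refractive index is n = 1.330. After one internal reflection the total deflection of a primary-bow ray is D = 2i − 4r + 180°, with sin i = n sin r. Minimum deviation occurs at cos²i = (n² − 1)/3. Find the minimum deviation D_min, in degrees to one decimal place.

137.5°

cos²i = (1.76890 − 1)/3 = 0.25630; i = arccos(0.50626) = 59.585°.
sin r = sin 59.585°/1.330 = 0.64841; r = 40.422°.
D_min = 2·59.585° − 4·40.422° + 180° = 137.484°.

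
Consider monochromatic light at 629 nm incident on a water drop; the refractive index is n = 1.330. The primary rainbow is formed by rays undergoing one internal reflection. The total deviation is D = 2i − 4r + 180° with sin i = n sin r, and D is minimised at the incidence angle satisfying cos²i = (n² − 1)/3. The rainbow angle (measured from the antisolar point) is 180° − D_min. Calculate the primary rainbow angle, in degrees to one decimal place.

cos²i = (1.76890 − 1)/3 = 0.25630; i = arccos(0.50626) = 59.585°.
sin r = sin 59.585°/1.330 = 0.64841; r = 40.422°.
D_min = 2·59.585° − 4·40.422° + 180° = 137.484°.
Rainbow angle = 180° − D_min = 42.516°.

42.5°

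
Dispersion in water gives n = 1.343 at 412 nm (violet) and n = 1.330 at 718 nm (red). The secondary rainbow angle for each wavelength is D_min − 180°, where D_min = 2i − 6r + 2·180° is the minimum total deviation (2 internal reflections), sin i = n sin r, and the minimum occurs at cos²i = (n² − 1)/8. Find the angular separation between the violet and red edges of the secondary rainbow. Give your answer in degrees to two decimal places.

At 412 nm (n = 1.343): cos²i = 0.10046 → i = 71.522°, r = 44.928°, D_min = 233.478°, rainbow angle = 53.478°.
At 718 nm (n = 1.330): cos²i = 0.09611 → i = 71.940°, r = 45.630°, D_min = 230.101°, rainbow angle = 50.101°.
Angular width = |53.478° − 50.101°| = 3.377°.

3.38°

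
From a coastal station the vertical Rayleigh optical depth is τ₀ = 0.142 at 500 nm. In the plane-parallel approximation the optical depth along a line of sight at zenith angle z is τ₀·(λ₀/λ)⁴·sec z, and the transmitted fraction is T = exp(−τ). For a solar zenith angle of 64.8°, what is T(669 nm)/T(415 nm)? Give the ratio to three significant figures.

Airmass: sec 64.8° = 2.3486.
τ(669 nm) = 0.142 × (500/669)⁴ × 2.3486 = 0.142 × 0.3120 × 2.3486 = 0.1041.
τ(415 nm) = 0.142 × (500/415)⁴ × 2.3486 = 0.142 × 2.1071 × 2.3486 = 0.7027.
T(669)/T(415) = exp(τ_B − τ_A) = exp(0.5987) = 1.8197.

1.82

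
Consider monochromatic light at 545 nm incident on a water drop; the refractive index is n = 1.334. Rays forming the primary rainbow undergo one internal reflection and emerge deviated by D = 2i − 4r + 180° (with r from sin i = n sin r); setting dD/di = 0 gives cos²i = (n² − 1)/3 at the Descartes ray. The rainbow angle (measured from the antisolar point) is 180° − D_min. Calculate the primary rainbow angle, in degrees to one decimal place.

41.9°

cos²i = (1.77956 − 1)/3 = 0.25985; i = arccos(0.50976) = 59.352°.
sin r = sin 59.352°/1.334 = 0.64492; r = 40.159°.
D_min = 2·59.352° − 4·40.159° + 180° = 138.067°.
Rainbow angle = 180° − D_min = 41.933°.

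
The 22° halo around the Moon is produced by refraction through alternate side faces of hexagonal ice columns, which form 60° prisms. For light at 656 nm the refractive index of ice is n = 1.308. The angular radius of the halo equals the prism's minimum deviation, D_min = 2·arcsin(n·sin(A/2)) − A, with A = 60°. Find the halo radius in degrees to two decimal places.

21.69°

n·sin(A/2) = 1.308 × sin 30° = 1.308 × 0.5000 = 0.6540.
D_min = 2·arcsin(0.6540) − 60° = 2 × 40.844° − 60° = 21.688°.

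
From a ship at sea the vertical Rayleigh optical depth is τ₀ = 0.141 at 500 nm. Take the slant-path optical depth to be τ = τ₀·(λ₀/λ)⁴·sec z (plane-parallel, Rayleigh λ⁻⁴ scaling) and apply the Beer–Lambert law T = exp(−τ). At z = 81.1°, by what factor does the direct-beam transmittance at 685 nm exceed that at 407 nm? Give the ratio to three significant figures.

Airmass: sec 81.1° = 6.4637.
τ(685 nm) = 0.141 × (500/685)⁴ × 6.4637 = 0.141 × 0.2839 × 6.4637 = 0.2587.
τ(407 nm) = 0.141 × (500/407)⁴ × 6.4637 = 0.141 × 2.2777 × 6.4637 = 2.0759.
T(685)/T(407) = exp(τ_B − τ_A) = exp(1.8172) = 6.1544.

6.15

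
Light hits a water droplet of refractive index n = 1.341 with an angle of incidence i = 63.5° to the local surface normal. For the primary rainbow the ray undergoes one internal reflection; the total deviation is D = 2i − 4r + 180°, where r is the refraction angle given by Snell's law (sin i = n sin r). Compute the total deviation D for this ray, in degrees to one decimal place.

sin r = sin 63.5° / 1.341 = 0.8949/1.341 = 0.6674; r = 41.86°.
D = 2·63.5° − 4·41.86° + 180° = 127.00° − 167.46° + 180° = 139.54°.

139.5°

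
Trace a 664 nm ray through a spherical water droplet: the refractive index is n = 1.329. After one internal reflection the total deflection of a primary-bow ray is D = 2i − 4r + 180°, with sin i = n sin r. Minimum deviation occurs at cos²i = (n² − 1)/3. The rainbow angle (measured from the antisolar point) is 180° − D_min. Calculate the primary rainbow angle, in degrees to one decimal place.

cos²i = (1.76624 − 1)/3 = 0.25541; i = arccos(0.50538) = 59.643°.
sin r = sin 59.643°/1.329 = 0.64928; r = 40.487°.
D_min = 2·59.643° − 4·40.487° + 180° = 137.337°.
Rainbow angle = 180° − D_min = 42.663°.

42.7°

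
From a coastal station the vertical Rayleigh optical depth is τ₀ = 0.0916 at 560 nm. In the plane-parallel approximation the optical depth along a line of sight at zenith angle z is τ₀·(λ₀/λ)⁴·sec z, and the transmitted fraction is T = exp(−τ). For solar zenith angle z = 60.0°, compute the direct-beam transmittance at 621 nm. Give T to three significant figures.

sec 60.0° = 2.0000.
τ = 0.0916 × (560/621)⁴ × 2.0000 = 0.0916 × 0.6613 × 2.0000 = 0.1211.
T = exp(−0.1211) = 0.8859.

0.886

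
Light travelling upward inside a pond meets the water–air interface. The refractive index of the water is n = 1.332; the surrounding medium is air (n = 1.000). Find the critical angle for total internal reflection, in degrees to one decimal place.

sin θ_c = n_air / n = 1.000 / 1.332 = 0.7508.
θ_c = arcsin(0.7508) = 48.66°.

48.7°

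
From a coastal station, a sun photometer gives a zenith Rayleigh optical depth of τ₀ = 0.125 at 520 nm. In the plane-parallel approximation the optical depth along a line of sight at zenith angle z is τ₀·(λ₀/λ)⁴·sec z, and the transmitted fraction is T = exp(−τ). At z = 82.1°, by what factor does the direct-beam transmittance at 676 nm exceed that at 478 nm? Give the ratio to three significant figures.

2.60

Airmass: sec 82.1° = 7.2757.
τ(676 nm) = 0.125 × (520/676)⁴ × 7.2757 = 0.125 × 0.3501 × 7.2757 = 0.3184.
τ(478 nm) = 0.125 × (520/478)⁴ × 7.2757 = 0.125 × 1.4006 × 7.2757 = 1.2738.
T(676)/T(478) = exp(τ_B − τ_A) = exp(0.9553) = 2.5995.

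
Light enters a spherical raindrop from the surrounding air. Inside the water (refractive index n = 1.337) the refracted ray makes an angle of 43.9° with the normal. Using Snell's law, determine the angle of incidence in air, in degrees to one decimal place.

68.0°

Snell: sin θ_i = n · sin θ_r = 1.337 × sin 43.9° = 1.337 × 0.6934 = 0.9271.
θ_i = arcsin(0.9271) = 67.98°.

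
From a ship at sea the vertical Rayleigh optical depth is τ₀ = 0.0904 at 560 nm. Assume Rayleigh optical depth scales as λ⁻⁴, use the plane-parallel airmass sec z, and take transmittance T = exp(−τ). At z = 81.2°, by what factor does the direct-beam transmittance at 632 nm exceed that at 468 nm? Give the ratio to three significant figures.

2.33

Airmass: sec 81.2° = 6.5366.
τ(632 nm) = 0.0904 × (560/632)⁴ × 6.5366 = 0.0904 × 0.6164 × 6.5366 = 0.3643.
τ(468 nm) = 0.0904 × (560/468)⁴ × 6.5366 = 0.0904 × 2.0501 × 6.5366 = 1.2114.
T(632)/T(468) = exp(τ_B − τ_A) = exp(0.8471) = 2.3330.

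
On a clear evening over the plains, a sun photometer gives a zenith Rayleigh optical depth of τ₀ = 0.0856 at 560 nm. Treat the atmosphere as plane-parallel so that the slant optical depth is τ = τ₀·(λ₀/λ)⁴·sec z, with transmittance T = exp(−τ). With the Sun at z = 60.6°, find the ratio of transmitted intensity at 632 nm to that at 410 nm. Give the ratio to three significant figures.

Airmass: sec 60.6° = 2.0371.
τ(632 nm) = 0.0856 × (560/632)⁴ × 2.0371 = 0.0856 × 0.6164 × 2.0371 = 0.1075.
τ(410 nm) = 0.0856 × (560/410)⁴ × 2.0371 = 0.0856 × 3.4803 × 2.0371 = 0.6069.
T(632)/T(410) = exp(τ_B − τ_A) = exp(0.4994) = 1.6477.

1.65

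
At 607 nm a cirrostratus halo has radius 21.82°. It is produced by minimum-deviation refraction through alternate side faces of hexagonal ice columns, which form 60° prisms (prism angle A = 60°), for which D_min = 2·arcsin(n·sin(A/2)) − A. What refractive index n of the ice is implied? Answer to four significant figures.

Rearranging: n = sin((D_min + A)/2) / sin(A/2).
(D_min + A)/2 = (21.82° + 60°)/2 = 40.910°.
n = sin 40.910° / sin 30° = 0.6549 / 0.5000 = 1.3097.

1.310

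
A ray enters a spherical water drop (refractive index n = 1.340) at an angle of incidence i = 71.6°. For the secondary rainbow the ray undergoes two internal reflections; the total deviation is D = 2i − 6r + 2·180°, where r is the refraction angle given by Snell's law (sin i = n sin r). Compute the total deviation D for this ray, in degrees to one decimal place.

sin r = sin 71.6° / 1.340 = 0.9489/1.340 = 0.7081; r = 45.08°.
D = 2·71.6° − 6·45.08° + 2·180° = 143.20° − 270.49° + 360° = 232.71°.

232.7°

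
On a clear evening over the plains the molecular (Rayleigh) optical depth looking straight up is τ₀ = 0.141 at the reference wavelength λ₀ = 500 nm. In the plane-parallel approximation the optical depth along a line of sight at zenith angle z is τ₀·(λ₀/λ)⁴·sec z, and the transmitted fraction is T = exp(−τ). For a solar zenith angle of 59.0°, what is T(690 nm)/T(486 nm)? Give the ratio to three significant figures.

1.26

Airmass: sec 59.0° = 1.9416.
τ(690 nm) = 0.141 × (500/690)⁴ × 1.9416 = 0.141 × 0.2757 × 1.9416 = 0.0755.
τ(486 nm) = 0.141 × (500/486)⁴ × 1.9416 = 0.141 × 1.1203 × 1.9416 = 0.3067.
T(690)/T(486) = exp(τ_B − τ_A) = exp(0.2312) = 1.2601.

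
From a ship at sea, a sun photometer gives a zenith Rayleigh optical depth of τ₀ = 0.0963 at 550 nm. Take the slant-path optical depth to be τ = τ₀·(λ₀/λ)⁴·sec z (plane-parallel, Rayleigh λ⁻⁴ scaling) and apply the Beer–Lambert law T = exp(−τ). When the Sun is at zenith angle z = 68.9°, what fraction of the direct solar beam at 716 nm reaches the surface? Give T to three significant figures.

0.911

sec 68.9° = 2.7778.
τ = 0.0963 × (550/716)⁴ × 2.7778 = 0.0963 × 0.3482 × 2.7778 = 0.0931.
T = exp(−0.0931) = 0.9111.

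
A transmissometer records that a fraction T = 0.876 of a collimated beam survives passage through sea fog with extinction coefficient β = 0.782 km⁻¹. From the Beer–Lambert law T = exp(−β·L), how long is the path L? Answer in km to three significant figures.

Beer–Lambert: T = exp(−βL) ⇒ L = −ln(T)/β = −ln(0.876)/0.782 = 0.1324/0.782 = 0.1693 km.

0.169 km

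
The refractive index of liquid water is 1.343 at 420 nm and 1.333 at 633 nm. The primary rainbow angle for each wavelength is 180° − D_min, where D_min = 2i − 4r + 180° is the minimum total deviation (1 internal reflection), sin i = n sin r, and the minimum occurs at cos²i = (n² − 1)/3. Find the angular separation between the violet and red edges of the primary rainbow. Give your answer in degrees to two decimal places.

1.43°

At 420 nm (n = 1.343): cos²i = 0.26788 → i = 58.830°, r = 39.577°, D_min = 139.354°, rainbow angle = 40.646°.
At 633 nm (n = 1.333): cos²i = 0.25896 → i = 59.410°, r = 40.225°, D_min = 137.922°, rainbow angle = 42.078°.
Angular width = |40.646° − 42.078°| = 1.432°.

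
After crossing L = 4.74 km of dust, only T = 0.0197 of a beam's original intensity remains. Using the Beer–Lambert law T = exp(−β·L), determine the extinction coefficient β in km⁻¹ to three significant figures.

Beer–Lambert: T = exp(−βL) ⇒ β = −ln(T)/L = −ln(0.0197)/4.74 = 3.9271/4.74 = 0.8285 km⁻¹.

0.829 km⁻¹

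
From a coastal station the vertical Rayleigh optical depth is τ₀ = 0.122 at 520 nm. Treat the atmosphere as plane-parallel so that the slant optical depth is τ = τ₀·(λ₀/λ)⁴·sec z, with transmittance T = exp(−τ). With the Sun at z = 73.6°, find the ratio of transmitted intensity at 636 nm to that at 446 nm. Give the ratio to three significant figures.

1.83

Airmass: sec 73.6° = 3.5418.
τ(636 nm) = 0.122 × (520/636)⁴ × 3.5418 = 0.122 × 0.4469 × 3.5418 = 0.1931.
τ(446 nm) = 0.122 × (520/446)⁴ × 3.5418 = 0.122 × 1.8479 × 3.5418 = 0.7985.
T(636)/T(446) = exp(τ_B − τ_A) = exp(0.6054) = 1.8319.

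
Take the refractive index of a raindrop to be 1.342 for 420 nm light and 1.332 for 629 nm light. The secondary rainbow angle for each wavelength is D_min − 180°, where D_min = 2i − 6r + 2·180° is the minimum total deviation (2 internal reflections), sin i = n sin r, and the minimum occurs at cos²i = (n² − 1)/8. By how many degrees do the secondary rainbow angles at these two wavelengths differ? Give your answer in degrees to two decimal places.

2.59°

At 420 nm (n = 1.342): cos²i = 0.10012 → i = 71.554°, r = 44.981°, D_min = 233.222°, rainbow angle = 53.222°.
At 629 nm (n = 1.332): cos²i = 0.09678 → i = 71.875°, r = 45.520°, D_min = 230.628°, rainbow angle = 50.628°.
Angular width = |53.222° − 50.628°| = 2.594°.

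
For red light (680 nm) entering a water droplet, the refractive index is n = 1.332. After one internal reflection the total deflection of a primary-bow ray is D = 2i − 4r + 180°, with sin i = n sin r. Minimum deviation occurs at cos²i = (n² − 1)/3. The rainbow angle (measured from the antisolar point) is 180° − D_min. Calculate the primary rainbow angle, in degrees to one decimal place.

42.2°

cos²i = (1.77422 − 1)/3 = 0.25807; i = arccos(0.50801) = 59.469°.
sin r = sin 59.469°/1.332 = 0.64666; r = 40.290°.
D_min = 2·59.469° − 4·40.290° + 180° = 137.776°.
Rainbow angle = 180° − D_min = 42.224°.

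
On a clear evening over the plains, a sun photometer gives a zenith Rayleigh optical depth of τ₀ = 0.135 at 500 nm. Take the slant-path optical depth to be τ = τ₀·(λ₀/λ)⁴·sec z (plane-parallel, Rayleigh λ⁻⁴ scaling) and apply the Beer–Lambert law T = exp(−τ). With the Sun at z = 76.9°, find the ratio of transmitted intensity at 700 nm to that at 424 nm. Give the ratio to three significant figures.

Airmass: sec 76.9° = 4.4121.
τ(700 nm) = 0.135 × (500/700)⁴ × 4.4121 = 0.135 × 0.2603 × 4.4121 = 0.1550.
τ(424 nm) = 0.135 × (500/424)⁴ × 4.4121 = 0.135 × 1.9338 × 4.4121 = 1.1518.
T(700)/T(424) = exp(τ_B − τ_A) = exp(0.9968) = 2.7096.

2.71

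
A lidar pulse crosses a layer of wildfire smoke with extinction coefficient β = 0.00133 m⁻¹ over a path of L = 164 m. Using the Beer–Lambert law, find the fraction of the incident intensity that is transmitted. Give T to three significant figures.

τ = β·L = 0.00133 × 164 = 0.2181.
T = exp(−0.2181) = 0.8040.

0.804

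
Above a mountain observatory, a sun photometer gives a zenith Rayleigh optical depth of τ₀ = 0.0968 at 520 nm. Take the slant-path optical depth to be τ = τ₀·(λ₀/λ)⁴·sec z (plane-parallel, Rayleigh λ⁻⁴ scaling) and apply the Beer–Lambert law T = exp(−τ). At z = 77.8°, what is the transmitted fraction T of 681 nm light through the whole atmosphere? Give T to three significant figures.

0.856

sec 77.8° = 4.7321.
τ = 0.0968 × (520/681)⁴ × 4.7321 = 0.0968 × 0.3400 × 4.7321 = 0.1557.
T = exp(−0.1557) = 0.8558.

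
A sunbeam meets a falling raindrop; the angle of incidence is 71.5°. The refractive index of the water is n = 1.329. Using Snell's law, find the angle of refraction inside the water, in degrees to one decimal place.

Snell: sin θ_r = sin θ_i / n = sin 71.5° / 1.329 = 0.9483 / 1.329 = 0.7136.
θ_r = arcsin(0.7136) = 45.53°.

45.5°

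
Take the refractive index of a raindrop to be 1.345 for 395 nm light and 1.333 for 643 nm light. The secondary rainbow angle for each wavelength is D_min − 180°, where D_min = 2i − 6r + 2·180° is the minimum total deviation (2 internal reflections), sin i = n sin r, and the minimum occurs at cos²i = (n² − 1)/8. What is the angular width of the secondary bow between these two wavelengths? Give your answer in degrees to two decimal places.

3.10°

At 395 nm (n = 1.345): cos²i = 0.10113 → i = 71.458°, r = 44.821°, D_min = 233.987°, rainbow angle = 53.987°.
At 643 nm (n = 1.333): cos²i = 0.09711 → i = 71.843°, r = 45.466°, D_min = 230.891°, rainbow angle = 50.891°.
Angular width = |53.987° − 50.891°| = 3.096°.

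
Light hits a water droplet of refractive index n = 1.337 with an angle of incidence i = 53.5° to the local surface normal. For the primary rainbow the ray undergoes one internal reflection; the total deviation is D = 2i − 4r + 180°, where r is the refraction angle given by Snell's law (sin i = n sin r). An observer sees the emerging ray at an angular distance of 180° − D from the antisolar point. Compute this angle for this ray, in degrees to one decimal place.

sin r = sin 53.5° / 1.337 = 0.8039/1.337 = 0.6012; r = 36.96°.
D = 2·53.5° − 4·36.96° + 180° = 107.00° − 147.83° + 180° = 139.17°.
Angle from antisolar point = 180° − D = 40.83°.

40.8°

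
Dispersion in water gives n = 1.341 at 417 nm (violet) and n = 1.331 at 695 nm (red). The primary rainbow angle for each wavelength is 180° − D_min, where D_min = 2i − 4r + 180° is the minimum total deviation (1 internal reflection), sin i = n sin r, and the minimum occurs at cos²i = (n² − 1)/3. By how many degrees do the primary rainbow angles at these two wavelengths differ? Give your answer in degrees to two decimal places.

At 417 nm (n = 1.341): cos²i = 0.26609 → i = 58.946°, r = 39.705°, D_min = 139.071°, rainbow angle = 40.929°.
At 695 nm (n = 1.331): cos²i = 0.25719 → i = 59.527°, r = 40.356°, D_min = 137.630°, rainbow angle = 42.370°.
Angular width = |40.929° − 42.370°| = 1.441°.

1.44°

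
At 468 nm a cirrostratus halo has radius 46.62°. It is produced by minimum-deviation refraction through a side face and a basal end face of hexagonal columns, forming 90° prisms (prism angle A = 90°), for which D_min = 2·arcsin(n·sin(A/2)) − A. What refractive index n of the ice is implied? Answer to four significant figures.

Rearranging: n = sin((D_min + A)/2) / sin(A/2).
(D_min + A)/2 = (46.62° + 90°)/2 = 68.310°.
n = sin 68.310° / sin 45° = 0.9292 / 0.7071 = 1.3141.

1.314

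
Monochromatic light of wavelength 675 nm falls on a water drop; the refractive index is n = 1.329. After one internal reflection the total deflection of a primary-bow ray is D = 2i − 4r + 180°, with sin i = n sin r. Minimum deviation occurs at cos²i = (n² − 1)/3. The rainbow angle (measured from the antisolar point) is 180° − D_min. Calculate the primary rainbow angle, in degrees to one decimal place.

cos²i = (1.76624 − 1)/3 = 0.25541; i = arccos(0.50538) = 59.643°.
sin r = sin 59.643°/1.329 = 0.64928; r = 40.487°.
D_min = 2·59.643° − 4·40.487° + 180° = 137.337°.
Rainbow angle = 180° − D_min = 42.663°.

42.7°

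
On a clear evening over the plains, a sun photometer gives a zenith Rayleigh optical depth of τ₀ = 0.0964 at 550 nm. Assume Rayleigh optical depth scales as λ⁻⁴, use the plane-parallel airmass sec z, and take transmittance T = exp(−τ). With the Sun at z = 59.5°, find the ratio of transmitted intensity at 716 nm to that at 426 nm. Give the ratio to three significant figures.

Airmass: sec 59.5° = 1.9703.
τ(716 nm) = 0.0964 × (550/716)⁴ × 1.9703 = 0.0964 × 0.3482 × 1.9703 = 0.0661.
τ(426 nm) = 0.0964 × (550/426)⁴ × 1.9703 = 0.0964 × 2.7785 × 1.9703 = 0.5277.
T(716)/T(426) = exp(τ_B − τ_A) = exp(0.4616) = 1.5866.

1.59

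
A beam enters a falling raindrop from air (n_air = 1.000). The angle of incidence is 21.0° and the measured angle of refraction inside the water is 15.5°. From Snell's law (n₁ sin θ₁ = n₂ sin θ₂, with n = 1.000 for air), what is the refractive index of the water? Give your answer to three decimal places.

1.341

n = sin θ_i / sin θ_r = sin 21.0° / sin 15.5° = 0.3584 / 0.2672 = 1.3410.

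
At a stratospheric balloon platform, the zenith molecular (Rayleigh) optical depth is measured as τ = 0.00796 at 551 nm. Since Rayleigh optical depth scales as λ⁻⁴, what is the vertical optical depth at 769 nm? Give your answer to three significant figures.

τ(769 nm) = τ(551 nm) × (551/769)⁴ = 0.00796 × (0.7165)⁴ = 0.00796 × 0.2636 = 0.0021.

0.00210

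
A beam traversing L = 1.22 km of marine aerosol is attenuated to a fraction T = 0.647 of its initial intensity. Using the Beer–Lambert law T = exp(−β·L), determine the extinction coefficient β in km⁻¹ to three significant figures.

0.357 km⁻¹

Beer–Lambert: T = exp(−βL) ⇒ β = −ln(T)/L = −ln(0.647)/1.22 = 0.4354/1.22 = 0.3569 km⁻¹.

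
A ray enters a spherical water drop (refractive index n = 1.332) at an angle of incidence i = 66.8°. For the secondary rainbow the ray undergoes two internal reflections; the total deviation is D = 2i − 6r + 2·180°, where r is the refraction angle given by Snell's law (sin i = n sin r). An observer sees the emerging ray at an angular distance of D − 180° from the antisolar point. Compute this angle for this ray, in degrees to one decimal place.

51.8°

sin r = sin 66.8° / 1.332 = 0.9191/1.332 = 0.6900; r = 43.63°.
D = 2·66.8° − 6·43.63° + 2·180° = 133.60° − 261.80° + 360° = 231.80°.
Angle from antisolar point = D − 180° = 51.80°.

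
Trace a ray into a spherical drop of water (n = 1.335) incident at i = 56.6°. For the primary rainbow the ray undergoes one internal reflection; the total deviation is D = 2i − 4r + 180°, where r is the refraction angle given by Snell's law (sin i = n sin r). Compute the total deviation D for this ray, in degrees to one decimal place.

sin r = sin 56.6° / 1.335 = 0.8348/1.335 = 0.6254; r = 38.71°.
D = 2·56.6° − 4·38.71° + 180° = 113.20° − 154.83° + 180° = 138.37°.

138.4°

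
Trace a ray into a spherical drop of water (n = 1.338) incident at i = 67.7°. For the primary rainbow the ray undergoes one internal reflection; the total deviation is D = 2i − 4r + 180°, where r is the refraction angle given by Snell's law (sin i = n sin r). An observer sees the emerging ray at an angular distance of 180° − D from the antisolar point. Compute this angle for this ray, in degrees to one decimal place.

sin r = sin 67.7° / 1.338 = 0.9252/1.338 = 0.6915; r = 43.75°.
D = 2·67.7° − 4·43.75° + 180° = 135.40° − 174.99° + 180° = 140.41°.
Angle from antisolar point = 180° − D = 39.59°.

39.6°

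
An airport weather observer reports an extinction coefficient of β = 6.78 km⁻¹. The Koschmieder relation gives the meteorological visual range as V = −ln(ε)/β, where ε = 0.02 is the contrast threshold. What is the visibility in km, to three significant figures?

V = −ln(0.02) / 6.78 = 3.912 / 6.78 = 0.5770 km.

0.577 km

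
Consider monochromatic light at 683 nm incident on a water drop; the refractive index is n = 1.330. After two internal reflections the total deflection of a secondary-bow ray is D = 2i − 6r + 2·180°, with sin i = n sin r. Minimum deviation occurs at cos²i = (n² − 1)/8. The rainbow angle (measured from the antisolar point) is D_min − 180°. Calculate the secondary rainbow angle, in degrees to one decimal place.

50.1°

cos²i = (1.76890 − 1)/8 = 0.09611; i = arccos(0.31002) = 71.940°.
sin r = sin 71.940°/1.330 = 0.71483; r = 45.630°.
D_min = 2·71.940° − 6·45.630° + 360° = 230.101°.
Rainbow angle = D_min − 180° = 50.101°.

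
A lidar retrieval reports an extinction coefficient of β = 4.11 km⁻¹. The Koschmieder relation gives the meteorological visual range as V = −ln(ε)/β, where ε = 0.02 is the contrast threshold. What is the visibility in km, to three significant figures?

V = −ln(0.02) / 4.11 = 3.912 / 4.11 = 0.9518 km.

0.952 km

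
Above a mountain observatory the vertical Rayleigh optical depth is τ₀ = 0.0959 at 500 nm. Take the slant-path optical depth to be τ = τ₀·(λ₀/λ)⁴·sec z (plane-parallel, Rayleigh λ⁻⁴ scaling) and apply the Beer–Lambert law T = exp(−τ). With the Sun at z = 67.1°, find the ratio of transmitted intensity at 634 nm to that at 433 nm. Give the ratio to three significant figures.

Airmass: sec 67.1° = 2.5699.
τ(634 nm) = 0.0959 × (500/634)⁴ × 2.5699 = 0.0959 × 0.3868 × 2.5699 = 0.0953.
τ(433 nm) = 0.0959 × (500/433)⁴ × 2.5699 = 0.0959 × 1.7780 × 2.5699 = 0.4382.
T(634)/T(433) = exp(τ_B − τ_A) = exp(0.3429) = 1.4090.

1.41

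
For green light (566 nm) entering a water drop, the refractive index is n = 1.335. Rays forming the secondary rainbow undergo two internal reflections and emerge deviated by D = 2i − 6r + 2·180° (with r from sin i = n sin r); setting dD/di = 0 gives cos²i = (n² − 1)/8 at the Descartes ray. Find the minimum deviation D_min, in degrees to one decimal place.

cos²i = (1.78222 − 1)/8 = 0.09778; i = arccos(0.31269) = 71.778°.
sin r = sin 71.778°/1.335 = 0.71150; r = 45.357°.
D_min = 2·71.778° − 6·45.357° + 360° = 231.414°.

231.4°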